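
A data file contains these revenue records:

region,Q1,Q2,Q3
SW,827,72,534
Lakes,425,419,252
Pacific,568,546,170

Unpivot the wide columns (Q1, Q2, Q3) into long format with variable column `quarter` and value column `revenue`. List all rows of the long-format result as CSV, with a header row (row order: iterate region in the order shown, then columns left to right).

Each (region, column) pair becomes one row: 3 × 3 = 9 rows.
For example, (SW, Q1) → revenue=827.

region,quarter,revenue
SW,Q1,827
SW,Q2,72
SW,Q3,534
Lakes,Q1,425
Lakes,Q2,419
Lakes,Q3,252
Pacific,Q1,568
Pacific,Q2,546
Pacific,Q3,170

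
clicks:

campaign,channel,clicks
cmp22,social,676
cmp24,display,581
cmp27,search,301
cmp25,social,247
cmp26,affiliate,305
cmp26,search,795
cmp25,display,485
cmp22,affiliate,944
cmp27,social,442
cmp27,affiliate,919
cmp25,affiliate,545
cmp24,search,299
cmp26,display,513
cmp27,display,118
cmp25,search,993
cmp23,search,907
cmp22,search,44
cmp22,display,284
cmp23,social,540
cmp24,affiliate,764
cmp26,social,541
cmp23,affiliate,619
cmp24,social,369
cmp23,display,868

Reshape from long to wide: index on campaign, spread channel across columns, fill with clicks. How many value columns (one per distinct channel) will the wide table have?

4 distinct channel values: social, search, display, affiliate.

4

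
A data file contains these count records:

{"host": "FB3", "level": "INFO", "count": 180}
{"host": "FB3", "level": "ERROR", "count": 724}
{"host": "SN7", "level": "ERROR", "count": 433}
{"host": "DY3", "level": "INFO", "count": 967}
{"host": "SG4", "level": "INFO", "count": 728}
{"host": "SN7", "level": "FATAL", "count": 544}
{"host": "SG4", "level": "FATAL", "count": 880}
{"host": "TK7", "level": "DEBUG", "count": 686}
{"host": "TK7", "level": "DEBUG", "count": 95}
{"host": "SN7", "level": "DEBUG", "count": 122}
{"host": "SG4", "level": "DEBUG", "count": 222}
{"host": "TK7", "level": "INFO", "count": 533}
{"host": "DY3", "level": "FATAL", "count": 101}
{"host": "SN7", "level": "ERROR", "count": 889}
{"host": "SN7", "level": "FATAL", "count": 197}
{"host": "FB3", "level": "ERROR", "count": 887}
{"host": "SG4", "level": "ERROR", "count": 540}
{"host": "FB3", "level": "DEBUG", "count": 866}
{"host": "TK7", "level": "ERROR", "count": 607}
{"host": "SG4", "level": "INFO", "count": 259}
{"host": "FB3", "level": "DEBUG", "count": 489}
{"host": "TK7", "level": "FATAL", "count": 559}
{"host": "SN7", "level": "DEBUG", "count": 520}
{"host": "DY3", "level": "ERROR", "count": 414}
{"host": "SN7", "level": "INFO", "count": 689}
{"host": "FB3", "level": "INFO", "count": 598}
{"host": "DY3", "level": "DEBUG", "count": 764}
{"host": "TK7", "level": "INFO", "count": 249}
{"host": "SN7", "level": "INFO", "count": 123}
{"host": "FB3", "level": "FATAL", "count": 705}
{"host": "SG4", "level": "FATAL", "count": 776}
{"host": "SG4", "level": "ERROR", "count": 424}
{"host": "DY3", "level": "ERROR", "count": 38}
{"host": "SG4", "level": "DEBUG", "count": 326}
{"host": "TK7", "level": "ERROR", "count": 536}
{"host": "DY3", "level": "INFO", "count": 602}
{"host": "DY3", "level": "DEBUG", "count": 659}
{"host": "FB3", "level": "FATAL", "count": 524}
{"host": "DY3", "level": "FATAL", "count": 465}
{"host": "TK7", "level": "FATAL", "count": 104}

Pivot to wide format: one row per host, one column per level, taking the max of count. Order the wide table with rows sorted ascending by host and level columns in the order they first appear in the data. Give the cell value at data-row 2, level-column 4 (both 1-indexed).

866

With rows sorted ascending by host, row 2 is host=FB3. level columns in first-appearance order: INFO, ERROR, FATAL, DEBUG; column 4 is DEBUG.
Long rows with host=FB3, level=DEBUG: max(866, 489) = 866.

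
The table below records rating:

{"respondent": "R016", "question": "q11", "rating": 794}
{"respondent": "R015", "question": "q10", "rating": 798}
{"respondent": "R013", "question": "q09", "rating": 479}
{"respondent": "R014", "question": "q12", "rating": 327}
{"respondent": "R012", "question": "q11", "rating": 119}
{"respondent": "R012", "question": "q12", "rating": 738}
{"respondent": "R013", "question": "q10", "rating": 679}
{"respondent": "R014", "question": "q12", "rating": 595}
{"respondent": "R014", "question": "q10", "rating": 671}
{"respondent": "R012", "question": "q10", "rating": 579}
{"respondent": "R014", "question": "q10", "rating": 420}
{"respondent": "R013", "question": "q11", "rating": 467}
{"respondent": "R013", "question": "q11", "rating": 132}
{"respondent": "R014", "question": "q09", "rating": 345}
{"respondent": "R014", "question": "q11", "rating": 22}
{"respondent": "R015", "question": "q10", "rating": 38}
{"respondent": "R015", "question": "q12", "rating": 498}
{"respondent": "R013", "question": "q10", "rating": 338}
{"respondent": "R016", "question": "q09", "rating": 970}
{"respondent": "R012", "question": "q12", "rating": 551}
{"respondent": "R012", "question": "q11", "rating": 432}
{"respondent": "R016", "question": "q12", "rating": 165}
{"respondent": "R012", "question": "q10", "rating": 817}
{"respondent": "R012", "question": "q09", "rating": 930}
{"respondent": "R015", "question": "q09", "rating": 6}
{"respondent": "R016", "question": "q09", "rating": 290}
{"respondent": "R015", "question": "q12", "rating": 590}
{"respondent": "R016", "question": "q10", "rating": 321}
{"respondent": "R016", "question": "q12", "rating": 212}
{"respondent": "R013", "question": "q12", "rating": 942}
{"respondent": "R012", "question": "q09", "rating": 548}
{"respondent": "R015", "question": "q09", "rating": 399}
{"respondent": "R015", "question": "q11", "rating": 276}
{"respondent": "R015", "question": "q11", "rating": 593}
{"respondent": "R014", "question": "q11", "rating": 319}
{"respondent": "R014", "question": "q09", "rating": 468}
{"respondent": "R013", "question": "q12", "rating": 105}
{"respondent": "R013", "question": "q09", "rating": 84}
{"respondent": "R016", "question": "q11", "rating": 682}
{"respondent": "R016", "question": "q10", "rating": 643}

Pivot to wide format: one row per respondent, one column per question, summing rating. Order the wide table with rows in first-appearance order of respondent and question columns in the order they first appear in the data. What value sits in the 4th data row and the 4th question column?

922

With rows in first-appearance order of respondent, row 4 is respondent=R014. question columns in first-appearance order: q11, q10, q09, q12; column 4 is q12.
Long rows with respondent=R014, question=q12: 327 + 595 = 922.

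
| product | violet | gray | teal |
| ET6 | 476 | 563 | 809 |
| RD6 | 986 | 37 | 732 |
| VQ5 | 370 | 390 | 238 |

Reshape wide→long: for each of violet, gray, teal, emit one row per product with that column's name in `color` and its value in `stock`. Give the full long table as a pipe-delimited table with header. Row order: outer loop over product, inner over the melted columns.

Each (product, column) pair becomes one row: 3 × 3 = 9 rows.
For example, (ET6, violet) → stock=476.

| product | color | stock |
| ET6 | violet | 476 |
| ET6 | gray | 563 |
| ET6 | teal | 809 |
| RD6 | violet | 986 |
| RD6 | gray | 37 |
| RD6 | teal | 732 |
| VQ5 | violet | 370 |
| VQ5 | gray | 390 |
| VQ5 | teal | 238 |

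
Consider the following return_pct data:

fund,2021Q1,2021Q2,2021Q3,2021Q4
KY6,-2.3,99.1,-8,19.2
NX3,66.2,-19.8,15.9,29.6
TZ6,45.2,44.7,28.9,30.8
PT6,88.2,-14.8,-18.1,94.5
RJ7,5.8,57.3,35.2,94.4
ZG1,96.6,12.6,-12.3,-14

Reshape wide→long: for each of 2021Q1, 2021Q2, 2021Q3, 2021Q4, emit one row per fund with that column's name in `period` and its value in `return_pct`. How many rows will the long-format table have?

6 fund values × 4 melted columns = 24 rows.

24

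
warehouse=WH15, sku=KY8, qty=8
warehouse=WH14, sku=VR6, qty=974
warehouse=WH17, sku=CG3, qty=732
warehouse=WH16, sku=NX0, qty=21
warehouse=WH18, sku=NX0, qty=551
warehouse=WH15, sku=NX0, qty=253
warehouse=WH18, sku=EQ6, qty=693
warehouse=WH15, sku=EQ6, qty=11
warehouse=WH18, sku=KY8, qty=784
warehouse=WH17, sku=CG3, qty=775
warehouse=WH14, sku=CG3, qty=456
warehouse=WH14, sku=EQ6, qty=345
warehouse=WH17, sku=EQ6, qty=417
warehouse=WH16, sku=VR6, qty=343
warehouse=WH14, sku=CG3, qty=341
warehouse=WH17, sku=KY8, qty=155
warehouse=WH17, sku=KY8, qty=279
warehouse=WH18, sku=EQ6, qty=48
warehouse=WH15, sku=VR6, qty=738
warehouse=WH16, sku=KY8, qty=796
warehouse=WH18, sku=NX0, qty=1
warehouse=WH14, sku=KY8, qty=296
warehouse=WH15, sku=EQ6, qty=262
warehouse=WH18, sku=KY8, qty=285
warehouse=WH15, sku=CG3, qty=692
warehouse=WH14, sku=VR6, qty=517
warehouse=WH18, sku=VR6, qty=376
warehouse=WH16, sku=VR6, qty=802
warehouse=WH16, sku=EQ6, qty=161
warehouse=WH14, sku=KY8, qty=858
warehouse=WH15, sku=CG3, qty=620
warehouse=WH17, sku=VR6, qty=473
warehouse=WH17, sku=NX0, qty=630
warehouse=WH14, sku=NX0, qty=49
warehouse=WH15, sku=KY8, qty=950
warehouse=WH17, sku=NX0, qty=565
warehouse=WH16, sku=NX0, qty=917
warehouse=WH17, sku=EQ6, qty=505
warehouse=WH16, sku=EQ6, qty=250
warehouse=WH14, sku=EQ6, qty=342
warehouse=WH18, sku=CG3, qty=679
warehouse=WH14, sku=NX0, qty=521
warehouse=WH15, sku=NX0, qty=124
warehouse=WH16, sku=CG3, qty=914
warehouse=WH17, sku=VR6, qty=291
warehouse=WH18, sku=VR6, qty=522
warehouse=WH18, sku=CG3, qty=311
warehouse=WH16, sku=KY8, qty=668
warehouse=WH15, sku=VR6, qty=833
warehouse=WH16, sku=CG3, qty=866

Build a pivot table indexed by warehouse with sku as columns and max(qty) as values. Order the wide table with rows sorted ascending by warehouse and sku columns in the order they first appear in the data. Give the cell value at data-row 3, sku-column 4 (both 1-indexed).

With rows sorted ascending by warehouse, row 3 is warehouse=WH16. sku columns in first-appearance order: KY8, VR6, CG3, NX0, EQ6; column 4 is NX0.
Long rows with warehouse=WH16, sku=NX0: max(21, 917) = 917.

917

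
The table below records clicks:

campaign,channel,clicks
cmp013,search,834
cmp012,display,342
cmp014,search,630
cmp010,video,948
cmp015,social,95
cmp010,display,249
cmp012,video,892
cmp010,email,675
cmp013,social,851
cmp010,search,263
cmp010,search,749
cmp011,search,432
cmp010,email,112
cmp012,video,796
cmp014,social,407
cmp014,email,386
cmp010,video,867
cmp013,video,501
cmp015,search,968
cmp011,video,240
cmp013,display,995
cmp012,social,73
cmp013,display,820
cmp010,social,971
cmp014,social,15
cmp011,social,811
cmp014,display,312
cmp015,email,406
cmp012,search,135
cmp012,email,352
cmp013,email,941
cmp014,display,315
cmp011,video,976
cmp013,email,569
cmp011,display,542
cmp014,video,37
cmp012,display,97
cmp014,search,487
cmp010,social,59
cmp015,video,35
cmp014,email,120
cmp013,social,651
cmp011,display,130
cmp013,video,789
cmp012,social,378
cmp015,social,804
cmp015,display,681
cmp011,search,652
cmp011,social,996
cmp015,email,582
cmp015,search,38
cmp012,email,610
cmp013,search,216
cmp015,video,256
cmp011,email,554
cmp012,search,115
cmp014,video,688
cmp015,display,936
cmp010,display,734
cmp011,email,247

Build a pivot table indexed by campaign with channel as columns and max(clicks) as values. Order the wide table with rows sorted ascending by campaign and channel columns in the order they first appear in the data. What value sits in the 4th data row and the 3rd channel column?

789

With rows sorted ascending by campaign, row 4 is campaign=cmp013. channel columns in first-appearance order: search, display, video, social, email; column 3 is video.
Long rows with campaign=cmp013, channel=video: max(501, 789) = 789.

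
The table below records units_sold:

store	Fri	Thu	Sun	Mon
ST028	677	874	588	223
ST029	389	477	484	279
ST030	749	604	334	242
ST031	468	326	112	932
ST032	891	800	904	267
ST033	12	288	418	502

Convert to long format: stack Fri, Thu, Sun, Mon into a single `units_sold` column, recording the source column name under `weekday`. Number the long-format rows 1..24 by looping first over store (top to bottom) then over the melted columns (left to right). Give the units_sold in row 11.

24 rows total (6 × 4). Row 11: index ⌊(11-1)/4⌋ = 2 into store → ST030; (11-1) mod 4 = 2 into the melted columns → Sun.
So row 11 is (ST030, Sun, 334); units_sold = 334.

334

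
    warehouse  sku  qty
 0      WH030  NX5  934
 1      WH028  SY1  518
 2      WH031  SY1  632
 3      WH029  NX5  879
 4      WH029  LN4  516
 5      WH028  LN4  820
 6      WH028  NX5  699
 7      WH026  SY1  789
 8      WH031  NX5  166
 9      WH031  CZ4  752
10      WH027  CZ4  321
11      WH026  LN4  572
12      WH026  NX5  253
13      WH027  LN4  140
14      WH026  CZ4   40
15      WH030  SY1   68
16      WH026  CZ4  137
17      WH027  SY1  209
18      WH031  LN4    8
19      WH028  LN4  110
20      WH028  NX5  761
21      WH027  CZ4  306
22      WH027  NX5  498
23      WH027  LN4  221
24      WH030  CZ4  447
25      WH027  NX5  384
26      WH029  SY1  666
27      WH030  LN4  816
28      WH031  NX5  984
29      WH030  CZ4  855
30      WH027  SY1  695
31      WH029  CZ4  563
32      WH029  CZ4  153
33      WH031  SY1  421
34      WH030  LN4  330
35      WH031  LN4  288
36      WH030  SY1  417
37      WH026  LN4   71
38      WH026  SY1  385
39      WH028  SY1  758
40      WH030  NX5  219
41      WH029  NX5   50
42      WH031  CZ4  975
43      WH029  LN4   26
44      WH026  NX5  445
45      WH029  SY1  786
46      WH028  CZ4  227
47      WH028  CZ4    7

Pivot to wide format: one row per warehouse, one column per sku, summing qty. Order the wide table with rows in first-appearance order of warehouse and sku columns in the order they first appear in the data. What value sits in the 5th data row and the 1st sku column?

With rows in first-appearance order of warehouse, row 5 is warehouse=WH026. sku columns in first-appearance order: NX5, SY1, LN4, CZ4; column 1 is NX5.
Long rows with warehouse=WH026, sku=NX5: 253 + 445 = 698.

698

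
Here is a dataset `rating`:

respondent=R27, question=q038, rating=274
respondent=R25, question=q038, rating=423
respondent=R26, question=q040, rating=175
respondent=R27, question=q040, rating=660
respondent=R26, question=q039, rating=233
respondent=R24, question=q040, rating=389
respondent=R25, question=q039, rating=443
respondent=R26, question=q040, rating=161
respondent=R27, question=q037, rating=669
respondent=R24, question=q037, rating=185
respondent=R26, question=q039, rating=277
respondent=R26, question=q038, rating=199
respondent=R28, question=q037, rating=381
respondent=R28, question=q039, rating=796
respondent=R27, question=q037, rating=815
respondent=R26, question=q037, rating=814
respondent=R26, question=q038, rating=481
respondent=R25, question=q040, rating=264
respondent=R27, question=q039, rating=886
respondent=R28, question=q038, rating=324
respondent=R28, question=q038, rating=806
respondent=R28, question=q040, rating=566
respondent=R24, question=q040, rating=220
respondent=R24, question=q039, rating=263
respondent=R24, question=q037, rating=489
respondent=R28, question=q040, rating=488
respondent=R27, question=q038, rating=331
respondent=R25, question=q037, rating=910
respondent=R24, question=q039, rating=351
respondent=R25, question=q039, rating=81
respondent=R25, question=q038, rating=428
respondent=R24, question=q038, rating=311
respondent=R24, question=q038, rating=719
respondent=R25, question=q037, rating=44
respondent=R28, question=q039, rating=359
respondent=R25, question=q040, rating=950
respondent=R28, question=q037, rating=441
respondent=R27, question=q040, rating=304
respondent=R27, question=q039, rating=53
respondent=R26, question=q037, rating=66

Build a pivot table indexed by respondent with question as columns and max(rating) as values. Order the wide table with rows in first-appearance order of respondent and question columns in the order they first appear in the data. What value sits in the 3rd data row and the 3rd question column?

With rows in first-appearance order of respondent, row 3 is respondent=R26. question columns in first-appearance order: q038, q040, q039, q037; column 3 is q039.
Long rows with respondent=R26, question=q039: max(233, 277) = 277.

277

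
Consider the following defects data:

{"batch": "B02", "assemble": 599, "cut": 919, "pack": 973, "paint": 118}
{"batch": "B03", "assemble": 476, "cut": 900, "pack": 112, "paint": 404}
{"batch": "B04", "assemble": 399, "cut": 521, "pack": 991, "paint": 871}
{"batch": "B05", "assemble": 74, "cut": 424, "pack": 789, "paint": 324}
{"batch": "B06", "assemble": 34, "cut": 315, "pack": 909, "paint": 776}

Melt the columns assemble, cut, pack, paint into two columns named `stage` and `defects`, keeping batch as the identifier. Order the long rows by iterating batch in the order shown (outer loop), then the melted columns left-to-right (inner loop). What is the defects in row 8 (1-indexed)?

20 rows total (5 × 4). Row 8: index ⌊(8-1)/4⌋ = 1 into batch → B03; (8-1) mod 4 = 3 into the melted columns → paint.
So row 8 is (B03, paint, 404); defects = 404.

404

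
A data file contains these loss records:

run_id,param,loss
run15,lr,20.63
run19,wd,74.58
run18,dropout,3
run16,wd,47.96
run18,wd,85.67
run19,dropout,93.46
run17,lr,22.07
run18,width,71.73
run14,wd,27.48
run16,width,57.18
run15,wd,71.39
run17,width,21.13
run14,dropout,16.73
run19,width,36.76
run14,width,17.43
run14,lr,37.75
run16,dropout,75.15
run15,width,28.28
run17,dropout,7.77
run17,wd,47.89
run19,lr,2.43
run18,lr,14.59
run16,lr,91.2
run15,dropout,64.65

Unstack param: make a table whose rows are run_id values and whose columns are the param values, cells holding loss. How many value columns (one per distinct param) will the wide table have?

4 distinct param values: dropout, wd, width, lr.

4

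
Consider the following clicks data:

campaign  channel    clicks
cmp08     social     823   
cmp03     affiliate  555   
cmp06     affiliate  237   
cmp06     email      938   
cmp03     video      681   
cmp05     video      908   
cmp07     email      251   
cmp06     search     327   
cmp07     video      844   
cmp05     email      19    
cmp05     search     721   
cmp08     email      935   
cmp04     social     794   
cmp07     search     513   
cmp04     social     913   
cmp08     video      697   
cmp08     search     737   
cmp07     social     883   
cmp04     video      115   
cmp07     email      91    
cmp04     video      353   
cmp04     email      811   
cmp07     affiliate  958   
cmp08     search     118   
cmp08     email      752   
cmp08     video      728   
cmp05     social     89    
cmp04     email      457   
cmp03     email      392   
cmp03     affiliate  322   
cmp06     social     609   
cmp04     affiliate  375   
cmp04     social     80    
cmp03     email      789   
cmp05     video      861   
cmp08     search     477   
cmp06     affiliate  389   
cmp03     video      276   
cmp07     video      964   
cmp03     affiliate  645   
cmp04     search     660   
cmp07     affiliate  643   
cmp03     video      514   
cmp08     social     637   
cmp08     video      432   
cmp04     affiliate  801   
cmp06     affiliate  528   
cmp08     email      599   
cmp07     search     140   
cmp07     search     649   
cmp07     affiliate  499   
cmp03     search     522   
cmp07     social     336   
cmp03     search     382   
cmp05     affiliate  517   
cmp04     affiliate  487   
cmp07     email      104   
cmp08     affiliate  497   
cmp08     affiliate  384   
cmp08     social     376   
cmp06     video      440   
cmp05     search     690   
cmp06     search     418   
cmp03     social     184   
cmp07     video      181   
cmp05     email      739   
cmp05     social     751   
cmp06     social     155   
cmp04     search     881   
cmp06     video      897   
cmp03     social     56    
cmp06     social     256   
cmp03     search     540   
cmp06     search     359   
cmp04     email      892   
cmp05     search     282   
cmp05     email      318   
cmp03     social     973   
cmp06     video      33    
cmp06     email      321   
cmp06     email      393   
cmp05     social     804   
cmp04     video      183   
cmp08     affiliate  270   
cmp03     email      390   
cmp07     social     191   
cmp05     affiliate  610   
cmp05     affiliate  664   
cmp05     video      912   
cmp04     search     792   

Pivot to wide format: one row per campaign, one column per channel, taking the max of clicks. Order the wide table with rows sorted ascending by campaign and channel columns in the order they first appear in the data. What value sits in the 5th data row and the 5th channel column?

649

With rows sorted ascending by campaign, row 5 is campaign=cmp07. channel columns in first-appearance order: social, affiliate, email, video, search; column 5 is search.
Long rows with campaign=cmp07, channel=search: max(513, 140, 649) = 649.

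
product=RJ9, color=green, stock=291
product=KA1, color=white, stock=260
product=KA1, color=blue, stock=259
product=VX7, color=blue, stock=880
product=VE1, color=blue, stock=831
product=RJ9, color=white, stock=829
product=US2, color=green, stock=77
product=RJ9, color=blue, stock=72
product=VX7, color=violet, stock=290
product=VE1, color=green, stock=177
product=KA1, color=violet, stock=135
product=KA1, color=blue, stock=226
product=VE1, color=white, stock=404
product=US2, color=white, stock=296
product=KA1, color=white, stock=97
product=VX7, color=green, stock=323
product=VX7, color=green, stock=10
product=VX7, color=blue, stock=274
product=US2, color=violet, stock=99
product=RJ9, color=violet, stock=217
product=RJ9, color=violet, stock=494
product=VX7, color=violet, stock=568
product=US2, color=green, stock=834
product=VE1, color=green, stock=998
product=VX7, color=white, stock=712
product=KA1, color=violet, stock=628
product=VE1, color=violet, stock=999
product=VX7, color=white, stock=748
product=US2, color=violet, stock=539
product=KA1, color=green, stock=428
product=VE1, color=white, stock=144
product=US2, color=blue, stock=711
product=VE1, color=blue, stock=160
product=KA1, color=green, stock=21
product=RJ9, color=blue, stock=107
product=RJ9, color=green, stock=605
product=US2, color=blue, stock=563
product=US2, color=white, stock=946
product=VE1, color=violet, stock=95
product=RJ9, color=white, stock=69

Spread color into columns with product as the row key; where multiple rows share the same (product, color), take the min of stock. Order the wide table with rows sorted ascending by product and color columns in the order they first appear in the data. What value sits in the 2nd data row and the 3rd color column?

72

With rows sorted ascending by product, row 2 is product=RJ9. color columns in first-appearance order: green, white, blue, violet; column 3 is blue.
Long rows with product=RJ9, color=blue: min(72, 107) = 72.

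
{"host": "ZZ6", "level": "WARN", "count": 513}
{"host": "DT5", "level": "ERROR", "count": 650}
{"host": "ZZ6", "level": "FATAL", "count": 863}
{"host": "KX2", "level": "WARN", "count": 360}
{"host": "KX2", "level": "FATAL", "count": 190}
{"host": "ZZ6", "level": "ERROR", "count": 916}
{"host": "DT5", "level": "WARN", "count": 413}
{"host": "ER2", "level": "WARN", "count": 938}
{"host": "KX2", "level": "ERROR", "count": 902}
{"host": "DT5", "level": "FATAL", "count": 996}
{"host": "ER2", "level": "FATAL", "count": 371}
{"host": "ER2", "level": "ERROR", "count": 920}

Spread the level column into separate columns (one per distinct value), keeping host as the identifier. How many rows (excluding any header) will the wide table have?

4 distinct host values → 4 rows.

4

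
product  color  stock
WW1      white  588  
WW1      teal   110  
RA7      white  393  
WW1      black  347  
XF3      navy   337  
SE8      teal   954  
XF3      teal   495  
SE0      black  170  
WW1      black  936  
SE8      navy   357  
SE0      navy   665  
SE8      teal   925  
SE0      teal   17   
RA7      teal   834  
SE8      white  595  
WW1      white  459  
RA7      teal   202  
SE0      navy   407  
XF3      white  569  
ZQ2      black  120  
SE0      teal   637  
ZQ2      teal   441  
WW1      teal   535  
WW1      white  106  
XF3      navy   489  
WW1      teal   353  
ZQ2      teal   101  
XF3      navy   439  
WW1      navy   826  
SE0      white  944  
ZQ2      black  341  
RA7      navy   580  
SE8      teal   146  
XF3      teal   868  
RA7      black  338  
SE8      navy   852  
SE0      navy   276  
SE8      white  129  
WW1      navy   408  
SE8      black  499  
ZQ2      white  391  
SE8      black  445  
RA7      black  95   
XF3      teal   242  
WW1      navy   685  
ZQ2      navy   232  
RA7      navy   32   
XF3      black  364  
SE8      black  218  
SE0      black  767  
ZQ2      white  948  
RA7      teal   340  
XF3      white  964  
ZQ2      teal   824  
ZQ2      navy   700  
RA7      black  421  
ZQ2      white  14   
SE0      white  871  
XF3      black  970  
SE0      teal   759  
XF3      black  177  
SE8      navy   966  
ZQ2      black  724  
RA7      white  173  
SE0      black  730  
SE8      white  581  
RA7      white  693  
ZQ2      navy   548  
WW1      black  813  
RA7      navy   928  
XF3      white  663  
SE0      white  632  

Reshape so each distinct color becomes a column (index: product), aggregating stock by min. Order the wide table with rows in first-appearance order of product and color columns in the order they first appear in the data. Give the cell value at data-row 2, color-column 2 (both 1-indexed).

202

With rows in first-appearance order of product, row 2 is product=RA7. color columns in first-appearance order: white, teal, black, navy; column 2 is teal.
Long rows with product=RA7, color=teal: min(834, 202, 340) = 202.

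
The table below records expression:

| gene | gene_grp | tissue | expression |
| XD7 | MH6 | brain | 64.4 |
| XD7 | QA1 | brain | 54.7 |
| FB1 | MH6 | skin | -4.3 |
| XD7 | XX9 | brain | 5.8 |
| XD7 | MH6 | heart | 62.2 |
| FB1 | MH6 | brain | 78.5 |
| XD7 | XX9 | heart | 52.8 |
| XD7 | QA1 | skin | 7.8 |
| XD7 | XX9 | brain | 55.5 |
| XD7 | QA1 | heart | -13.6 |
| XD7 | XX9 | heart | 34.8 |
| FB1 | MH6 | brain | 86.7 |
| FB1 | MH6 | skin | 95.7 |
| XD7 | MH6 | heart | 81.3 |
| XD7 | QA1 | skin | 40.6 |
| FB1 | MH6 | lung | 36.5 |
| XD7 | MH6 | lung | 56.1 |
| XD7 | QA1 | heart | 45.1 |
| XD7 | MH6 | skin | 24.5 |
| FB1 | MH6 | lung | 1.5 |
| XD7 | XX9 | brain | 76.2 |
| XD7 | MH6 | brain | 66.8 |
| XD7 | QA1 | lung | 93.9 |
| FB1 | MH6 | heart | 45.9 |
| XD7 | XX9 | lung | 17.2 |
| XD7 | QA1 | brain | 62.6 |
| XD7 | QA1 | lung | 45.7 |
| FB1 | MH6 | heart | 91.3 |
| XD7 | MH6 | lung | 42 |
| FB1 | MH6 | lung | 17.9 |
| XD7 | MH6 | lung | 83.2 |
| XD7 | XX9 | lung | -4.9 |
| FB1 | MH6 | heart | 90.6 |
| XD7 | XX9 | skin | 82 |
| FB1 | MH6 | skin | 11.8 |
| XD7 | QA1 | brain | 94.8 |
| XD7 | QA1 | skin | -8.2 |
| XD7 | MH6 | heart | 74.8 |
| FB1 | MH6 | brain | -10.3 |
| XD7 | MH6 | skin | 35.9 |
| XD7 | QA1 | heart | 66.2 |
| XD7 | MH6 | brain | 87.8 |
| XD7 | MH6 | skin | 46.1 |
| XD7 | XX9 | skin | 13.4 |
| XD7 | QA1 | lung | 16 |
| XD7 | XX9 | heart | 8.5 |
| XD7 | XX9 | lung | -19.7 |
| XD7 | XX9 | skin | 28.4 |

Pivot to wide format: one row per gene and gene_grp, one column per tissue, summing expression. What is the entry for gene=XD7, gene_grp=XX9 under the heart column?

96.1

Rows with gene=XD7, gene_grp=XX9 and tissue=heart: expression values are 52.8, 34.8, 8.5.
52.8 + 34.8 + 8.5 = 96.1.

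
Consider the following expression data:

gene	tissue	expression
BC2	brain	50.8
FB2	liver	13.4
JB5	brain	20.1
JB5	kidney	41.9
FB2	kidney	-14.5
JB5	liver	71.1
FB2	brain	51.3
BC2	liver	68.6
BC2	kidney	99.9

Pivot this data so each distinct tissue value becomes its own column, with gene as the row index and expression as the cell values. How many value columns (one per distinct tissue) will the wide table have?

3

3 distinct tissue values: kidney, liver, brain.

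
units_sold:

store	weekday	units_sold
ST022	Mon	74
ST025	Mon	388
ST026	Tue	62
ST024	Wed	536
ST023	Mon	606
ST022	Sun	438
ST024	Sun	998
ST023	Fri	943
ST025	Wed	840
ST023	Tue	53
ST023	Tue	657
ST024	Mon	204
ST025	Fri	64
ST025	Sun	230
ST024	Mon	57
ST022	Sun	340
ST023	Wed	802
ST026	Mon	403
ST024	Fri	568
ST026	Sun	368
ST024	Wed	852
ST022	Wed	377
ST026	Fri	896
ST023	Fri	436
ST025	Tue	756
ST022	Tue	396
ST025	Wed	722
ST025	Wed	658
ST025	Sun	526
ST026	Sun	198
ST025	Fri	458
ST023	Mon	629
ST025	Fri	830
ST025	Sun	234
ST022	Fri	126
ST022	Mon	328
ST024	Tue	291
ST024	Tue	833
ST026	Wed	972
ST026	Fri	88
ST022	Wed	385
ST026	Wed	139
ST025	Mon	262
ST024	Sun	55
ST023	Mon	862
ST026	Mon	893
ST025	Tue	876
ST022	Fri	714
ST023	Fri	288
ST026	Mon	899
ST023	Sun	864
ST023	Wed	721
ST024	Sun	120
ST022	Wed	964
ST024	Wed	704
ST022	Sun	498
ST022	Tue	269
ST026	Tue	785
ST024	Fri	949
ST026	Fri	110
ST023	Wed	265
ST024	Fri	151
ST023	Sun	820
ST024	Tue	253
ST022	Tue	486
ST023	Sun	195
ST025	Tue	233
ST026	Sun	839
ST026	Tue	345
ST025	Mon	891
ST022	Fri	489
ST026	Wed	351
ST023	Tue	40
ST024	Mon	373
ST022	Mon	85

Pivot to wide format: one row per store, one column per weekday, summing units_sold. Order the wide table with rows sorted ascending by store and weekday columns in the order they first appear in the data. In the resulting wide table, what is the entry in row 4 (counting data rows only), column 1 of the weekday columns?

1541

With rows sorted ascending by store, row 4 is store=ST025. weekday columns in first-appearance order: Mon, Tue, Wed, Sun, Fri; column 1 is Mon.
Long rows with store=ST025, weekday=Mon: 388 + 262 + 891 = 1541.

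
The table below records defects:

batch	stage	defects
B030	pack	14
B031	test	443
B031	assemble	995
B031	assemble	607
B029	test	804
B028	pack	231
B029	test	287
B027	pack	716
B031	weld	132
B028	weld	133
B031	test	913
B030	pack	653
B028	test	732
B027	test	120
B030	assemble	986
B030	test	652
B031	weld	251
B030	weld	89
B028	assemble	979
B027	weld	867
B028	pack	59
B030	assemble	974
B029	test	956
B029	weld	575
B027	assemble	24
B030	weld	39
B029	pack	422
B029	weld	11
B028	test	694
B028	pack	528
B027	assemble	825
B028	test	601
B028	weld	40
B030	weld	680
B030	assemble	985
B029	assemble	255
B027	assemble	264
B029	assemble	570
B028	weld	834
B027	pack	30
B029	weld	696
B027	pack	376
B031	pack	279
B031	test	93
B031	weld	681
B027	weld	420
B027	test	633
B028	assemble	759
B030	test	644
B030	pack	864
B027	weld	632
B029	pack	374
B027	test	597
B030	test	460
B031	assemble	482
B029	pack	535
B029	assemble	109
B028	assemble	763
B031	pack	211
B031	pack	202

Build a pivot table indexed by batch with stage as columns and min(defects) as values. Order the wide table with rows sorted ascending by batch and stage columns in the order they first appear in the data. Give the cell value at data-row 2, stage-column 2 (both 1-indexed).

601

With rows sorted ascending by batch, row 2 is batch=B028. stage columns in first-appearance order: pack, test, assemble, weld; column 2 is test.
Long rows with batch=B028, stage=test: min(732, 694, 601) = 601.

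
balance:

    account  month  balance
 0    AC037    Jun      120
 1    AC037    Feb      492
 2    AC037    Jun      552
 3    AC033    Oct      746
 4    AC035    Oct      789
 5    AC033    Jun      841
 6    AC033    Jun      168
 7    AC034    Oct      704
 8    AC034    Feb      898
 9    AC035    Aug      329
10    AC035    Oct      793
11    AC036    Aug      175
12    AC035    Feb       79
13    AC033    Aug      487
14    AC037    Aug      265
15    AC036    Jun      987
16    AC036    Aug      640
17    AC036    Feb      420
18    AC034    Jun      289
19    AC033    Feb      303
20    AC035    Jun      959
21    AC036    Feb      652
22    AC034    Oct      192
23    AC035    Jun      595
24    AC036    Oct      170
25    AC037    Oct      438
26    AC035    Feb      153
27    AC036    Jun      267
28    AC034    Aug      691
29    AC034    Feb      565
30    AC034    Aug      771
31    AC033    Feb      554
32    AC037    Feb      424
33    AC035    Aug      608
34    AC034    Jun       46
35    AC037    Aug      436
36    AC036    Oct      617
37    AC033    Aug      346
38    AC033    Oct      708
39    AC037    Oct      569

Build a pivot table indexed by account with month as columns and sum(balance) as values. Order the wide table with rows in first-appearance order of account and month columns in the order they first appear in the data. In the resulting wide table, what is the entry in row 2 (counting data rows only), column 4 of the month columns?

833

With rows in first-appearance order of account, row 2 is account=AC033. month columns in first-appearance order: Jun, Feb, Oct, Aug; column 4 is Aug.
Long rows with account=AC033, month=Aug: 487 + 346 = 833.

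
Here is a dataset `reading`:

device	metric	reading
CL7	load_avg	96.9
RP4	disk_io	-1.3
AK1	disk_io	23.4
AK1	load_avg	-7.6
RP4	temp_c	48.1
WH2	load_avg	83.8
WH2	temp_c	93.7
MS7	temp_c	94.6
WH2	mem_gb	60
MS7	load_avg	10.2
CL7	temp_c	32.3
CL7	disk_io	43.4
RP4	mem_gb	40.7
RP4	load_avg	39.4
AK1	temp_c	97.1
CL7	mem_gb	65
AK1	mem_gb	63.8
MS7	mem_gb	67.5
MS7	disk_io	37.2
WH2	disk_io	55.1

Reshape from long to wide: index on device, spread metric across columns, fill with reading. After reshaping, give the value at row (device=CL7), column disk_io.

Wide layout: rows indexed by device, columns are the 4 distinct metric values (load_avg, disk_io, temp_c, mem_gb).
Cell (device=CL7, metric=disk_io) draws from the long row where device=CL7 and metric=disk_io, which has reading=43.4.

43.4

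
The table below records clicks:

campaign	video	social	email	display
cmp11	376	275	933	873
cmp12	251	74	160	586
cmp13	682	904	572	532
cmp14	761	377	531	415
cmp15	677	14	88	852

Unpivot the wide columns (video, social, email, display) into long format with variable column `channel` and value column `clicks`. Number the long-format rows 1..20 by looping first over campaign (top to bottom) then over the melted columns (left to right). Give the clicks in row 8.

586

20 rows total (5 × 4). Row 8: index ⌊(8-1)/4⌋ = 1 into campaign → cmp12; (8-1) mod 4 = 3 into the melted columns → display.
So row 8 is (cmp12, display, 586); clicks = 586.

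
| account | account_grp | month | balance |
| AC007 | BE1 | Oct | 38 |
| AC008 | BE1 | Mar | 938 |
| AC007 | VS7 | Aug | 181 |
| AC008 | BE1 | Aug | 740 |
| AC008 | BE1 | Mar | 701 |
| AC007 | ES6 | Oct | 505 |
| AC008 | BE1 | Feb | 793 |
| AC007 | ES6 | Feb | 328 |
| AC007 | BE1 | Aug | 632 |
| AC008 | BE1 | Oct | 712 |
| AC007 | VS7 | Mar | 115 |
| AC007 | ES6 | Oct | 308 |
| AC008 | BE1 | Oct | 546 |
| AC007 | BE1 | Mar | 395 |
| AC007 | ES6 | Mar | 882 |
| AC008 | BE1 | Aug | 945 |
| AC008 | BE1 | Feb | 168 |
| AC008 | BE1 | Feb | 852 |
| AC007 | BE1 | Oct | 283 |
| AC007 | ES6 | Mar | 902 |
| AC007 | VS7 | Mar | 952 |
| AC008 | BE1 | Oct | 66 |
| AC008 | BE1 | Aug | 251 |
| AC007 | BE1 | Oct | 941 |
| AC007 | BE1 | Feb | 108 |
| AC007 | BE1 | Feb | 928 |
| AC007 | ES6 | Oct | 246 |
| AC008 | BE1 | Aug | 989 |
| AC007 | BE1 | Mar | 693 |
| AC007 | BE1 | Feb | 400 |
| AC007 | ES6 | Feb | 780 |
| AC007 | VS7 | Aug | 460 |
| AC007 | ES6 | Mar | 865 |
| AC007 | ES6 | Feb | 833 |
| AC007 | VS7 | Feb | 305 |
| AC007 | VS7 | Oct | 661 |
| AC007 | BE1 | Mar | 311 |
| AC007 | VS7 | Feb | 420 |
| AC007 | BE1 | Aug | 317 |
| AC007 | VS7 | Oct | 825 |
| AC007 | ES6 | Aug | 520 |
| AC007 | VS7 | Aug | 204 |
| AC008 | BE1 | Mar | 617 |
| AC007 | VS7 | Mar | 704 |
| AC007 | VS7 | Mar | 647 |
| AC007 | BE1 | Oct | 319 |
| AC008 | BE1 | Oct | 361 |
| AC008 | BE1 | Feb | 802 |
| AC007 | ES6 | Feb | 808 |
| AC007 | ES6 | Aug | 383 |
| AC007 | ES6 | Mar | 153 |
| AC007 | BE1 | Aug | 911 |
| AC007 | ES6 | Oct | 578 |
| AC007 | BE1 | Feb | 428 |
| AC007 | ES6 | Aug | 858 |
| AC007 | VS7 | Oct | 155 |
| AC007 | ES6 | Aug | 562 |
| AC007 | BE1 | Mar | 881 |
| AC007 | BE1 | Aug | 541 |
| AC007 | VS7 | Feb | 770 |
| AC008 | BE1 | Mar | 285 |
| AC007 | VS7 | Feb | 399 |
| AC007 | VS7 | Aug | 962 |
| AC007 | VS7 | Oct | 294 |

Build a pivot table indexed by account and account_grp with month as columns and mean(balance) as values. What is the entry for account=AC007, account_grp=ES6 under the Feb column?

687.25

Rows with account=AC007, account_grp=ES6 and month=Feb: balance values are 328, 780, 833, 808.
(328 + 780 + 833 + 808) / 4 = 687.25.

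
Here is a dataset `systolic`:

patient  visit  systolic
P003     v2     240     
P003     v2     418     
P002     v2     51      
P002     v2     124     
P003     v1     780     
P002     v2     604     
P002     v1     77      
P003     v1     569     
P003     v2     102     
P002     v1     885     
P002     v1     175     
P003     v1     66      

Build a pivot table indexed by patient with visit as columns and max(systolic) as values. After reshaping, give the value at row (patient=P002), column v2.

604

Rows with patient=P002 and visit=v2: systolic values are 51, 124, 604.
max(51, 124, 604) = 604.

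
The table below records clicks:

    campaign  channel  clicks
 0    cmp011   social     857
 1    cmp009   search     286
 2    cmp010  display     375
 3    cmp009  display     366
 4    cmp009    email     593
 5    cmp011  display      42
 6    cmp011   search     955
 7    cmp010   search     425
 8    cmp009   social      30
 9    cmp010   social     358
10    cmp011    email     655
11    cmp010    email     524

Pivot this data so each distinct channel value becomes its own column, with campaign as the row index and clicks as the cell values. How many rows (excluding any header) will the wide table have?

3

3 distinct campaign values → 3 rows.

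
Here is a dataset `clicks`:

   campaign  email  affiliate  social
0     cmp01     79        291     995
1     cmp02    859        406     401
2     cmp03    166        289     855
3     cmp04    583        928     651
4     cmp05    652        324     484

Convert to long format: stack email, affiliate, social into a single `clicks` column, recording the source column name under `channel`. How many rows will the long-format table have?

5 campaign values × 3 melted columns = 15 rows.

15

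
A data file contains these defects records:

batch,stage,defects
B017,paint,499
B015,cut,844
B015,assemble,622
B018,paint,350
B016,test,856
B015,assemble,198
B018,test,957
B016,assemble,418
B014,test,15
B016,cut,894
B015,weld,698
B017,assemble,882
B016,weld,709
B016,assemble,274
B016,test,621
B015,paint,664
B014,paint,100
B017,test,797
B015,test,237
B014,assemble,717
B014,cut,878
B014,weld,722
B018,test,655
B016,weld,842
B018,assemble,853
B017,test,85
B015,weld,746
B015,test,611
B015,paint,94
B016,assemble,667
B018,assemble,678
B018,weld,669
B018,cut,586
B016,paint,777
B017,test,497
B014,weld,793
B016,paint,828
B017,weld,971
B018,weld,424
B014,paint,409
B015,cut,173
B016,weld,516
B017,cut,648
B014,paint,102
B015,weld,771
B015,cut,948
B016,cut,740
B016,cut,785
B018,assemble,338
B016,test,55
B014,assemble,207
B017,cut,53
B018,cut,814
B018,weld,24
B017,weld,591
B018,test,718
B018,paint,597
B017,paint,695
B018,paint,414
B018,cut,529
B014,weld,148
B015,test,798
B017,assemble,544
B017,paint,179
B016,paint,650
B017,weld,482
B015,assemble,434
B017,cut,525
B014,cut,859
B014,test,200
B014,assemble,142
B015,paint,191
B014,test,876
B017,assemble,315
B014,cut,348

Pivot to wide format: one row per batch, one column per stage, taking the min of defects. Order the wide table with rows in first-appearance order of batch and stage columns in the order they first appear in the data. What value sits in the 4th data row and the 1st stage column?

With rows in first-appearance order of batch, row 4 is batch=B016. stage columns in first-appearance order: paint, cut, assemble, test, weld; column 1 is paint.
Long rows with batch=B016, stage=paint: min(777, 828, 650) = 650.

650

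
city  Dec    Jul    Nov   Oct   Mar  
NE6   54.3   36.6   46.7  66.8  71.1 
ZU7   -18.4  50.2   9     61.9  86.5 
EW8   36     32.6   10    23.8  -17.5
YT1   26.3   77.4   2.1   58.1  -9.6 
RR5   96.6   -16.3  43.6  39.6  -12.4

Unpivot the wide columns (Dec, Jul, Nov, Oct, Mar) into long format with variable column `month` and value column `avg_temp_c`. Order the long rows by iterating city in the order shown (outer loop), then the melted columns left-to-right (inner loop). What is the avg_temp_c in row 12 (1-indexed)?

32.6

25 rows total (5 × 5). Row 12: index ⌊(12-1)/5⌋ = 2 into city → EW8; (12-1) mod 5 = 1 into the melted columns → Jul.
So row 12 is (EW8, Jul, 32.6); avg_temp_c = 32.6.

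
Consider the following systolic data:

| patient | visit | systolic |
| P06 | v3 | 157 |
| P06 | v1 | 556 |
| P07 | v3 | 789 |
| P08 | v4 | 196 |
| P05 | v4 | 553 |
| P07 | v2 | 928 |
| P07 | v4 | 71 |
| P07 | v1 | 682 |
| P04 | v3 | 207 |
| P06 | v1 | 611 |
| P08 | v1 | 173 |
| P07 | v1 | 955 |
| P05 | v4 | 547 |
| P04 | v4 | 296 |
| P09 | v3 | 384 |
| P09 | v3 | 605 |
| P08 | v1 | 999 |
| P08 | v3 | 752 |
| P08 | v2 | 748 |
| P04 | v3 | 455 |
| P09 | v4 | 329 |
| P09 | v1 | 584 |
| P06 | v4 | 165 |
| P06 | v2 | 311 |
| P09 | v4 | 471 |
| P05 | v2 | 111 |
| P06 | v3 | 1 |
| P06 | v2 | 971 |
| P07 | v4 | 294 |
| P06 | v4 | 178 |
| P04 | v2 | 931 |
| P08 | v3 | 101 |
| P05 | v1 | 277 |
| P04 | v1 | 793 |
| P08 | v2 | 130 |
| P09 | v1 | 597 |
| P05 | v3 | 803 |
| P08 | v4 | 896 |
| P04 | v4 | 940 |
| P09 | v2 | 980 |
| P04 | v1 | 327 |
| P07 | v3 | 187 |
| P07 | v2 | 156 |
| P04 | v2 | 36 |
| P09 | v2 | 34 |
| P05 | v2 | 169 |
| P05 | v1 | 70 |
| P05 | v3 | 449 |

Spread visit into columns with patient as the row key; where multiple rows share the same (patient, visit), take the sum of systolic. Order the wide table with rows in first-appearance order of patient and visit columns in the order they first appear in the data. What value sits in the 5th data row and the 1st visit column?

662

With rows in first-appearance order of patient, row 5 is patient=P04. visit columns in first-appearance order: v3, v1, v4, v2; column 1 is v3.
Long rows with patient=P04, visit=v3: 207 + 455 = 662.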